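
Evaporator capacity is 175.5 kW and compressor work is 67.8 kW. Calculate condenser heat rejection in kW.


Q_cond = Q_evap + W
Q_cond = 175.5 + 67.8
Q_cond = 243.3 kW

243.3


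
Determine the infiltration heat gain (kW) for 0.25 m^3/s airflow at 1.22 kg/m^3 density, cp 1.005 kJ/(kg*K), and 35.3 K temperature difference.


Q = V_dot * rho * cp * dT
Q = 0.25 * 1.22 * 1.005 * 35.3
Q = 10.82 kW

10.82


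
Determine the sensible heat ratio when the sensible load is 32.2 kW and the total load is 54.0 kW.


SHR = Q_sensible / Q_total
SHR = 32.2 / 54.0
SHR = 0.596

0.596


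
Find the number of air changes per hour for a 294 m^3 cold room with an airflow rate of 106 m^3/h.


ACH = flow / volume
ACH = 106 / 294
ACH = 0.361

0.361


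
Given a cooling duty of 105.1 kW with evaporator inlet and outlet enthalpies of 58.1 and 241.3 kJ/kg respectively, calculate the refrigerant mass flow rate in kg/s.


dh = 241.3 - 58.1 = 183.2 kJ/kg
m_dot = Q / dh = 105.1 / 183.2 = 0.5737 kg/s

0.5737


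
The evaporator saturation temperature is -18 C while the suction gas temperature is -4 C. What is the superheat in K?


Superheat = T_suction - T_evap
Superheat = -4 - (-18)
Superheat = 14 K

14


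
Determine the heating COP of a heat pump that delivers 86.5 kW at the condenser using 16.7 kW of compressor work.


COP_hp = Q_cond / W
COP_hp = 86.5 / 16.7
COP_hp = 5.18

5.18


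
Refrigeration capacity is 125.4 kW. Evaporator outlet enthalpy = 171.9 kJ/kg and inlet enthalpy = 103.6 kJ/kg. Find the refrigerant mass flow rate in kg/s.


dh = 171.9 - 103.6 = 68.3 kJ/kg
m_dot = Q / dh = 125.4 / 68.3 = 1.836 kg/s

1.836


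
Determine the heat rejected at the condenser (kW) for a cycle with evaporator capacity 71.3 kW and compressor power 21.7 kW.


Q_cond = Q_evap + W
Q_cond = 71.3 + 21.7
Q_cond = 93.0 kW

93.0


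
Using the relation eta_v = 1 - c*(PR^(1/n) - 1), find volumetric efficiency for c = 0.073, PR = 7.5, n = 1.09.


PR^(1/n) = 7.5^(1/1.09) = 6.35050845
eta_v = 1 - 0.073 * (6.35050845 - 1)
eta_v = 0.6094

0.6094


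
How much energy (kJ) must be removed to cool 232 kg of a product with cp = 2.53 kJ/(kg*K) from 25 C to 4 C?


dT = 25 - (4) = 21 K
Q = m * cp * dT = 232 * 2.53 * 21
Q = 12326 kJ

12326


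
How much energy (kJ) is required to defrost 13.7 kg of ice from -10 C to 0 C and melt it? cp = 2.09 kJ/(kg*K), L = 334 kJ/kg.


Sensible heat = cp * dT = 2.09 * 10 = 20.9 kJ/kg
Total per kg = 20.9 + 334 = 354.9 kJ/kg
Q = m * total = 13.7 * 354.9
Q = 4862.1 kJ

4862.1


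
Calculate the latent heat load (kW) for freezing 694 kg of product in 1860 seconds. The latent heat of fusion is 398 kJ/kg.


Q_lat = m * h_fg / t
Q_lat = 694 * 398 / 1860
Q_lat = 148.5 kW

148.5


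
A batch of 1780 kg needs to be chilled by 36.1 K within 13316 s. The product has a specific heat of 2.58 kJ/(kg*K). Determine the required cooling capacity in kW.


Q = m * cp * dT / t
Q = 1780 * 2.58 * 36.1 / 13316
Q = 12.45 kW

12.45


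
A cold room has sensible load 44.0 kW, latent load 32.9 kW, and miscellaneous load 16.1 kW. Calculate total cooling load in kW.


Q_total = Q_s + Q_l + Q_misc
Q_total = 44.0 + 32.9 + 16.1
Q_total = 93.0 kW

93.0


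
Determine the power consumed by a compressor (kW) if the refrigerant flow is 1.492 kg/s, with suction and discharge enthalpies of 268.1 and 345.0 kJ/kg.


dh = 345.0 - 268.1 = 76.9 kJ/kg
W = m_dot * dh = 1.492 * 76.9 = 114.73 kW

114.73


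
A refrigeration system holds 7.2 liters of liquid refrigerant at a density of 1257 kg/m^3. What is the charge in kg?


Charge = V * rho / 1000
Charge = 7.2 * 1257 / 1000
Charge = 9.05 kg

9.05


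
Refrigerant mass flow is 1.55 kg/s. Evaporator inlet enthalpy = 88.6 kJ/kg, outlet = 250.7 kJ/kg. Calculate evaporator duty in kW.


dh = 250.7 - 88.6 = 162.1 kJ/kg
Q_evap = m_dot * dh = 1.55 * 162.1
Q_evap = 251.26 kW

251.26


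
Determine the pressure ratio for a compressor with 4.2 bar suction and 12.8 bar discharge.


PR = P_high / P_low
PR = 12.8 / 4.2
PR = 3.048

3.048


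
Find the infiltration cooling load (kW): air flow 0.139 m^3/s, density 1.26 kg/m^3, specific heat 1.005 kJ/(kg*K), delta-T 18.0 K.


Q = V_dot * rho * cp * dT
Q = 0.139 * 1.26 * 1.005 * 18.0
Q = 3.168 kW

3.168


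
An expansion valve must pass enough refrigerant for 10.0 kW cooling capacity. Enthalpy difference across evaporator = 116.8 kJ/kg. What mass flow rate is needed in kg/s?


m_dot = Q / dh
m_dot = 10.0 / 116.8
m_dot = 0.0856 kg/s

0.0856


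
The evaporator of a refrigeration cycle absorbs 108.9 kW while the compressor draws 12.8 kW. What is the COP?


COP = Q_evap / W
COP = 108.9 / 12.8
COP = 8.508

8.508


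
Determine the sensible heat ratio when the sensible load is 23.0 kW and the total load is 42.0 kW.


SHR = Q_sensible / Q_total
SHR = 23.0 / 42.0
SHR = 0.548

0.548


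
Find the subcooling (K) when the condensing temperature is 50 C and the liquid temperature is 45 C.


Subcooling = T_cond - T_liquid
Subcooling = 50 - 45
Subcooling = 5 K

5


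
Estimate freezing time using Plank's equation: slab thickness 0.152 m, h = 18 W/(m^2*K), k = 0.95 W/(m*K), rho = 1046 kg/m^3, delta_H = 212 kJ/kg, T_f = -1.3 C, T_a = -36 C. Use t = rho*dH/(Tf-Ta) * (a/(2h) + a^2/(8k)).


dT = -1.3 - (-36) = 34.7 K
term1 = a/(2h) = 0.152/(2*18) = 0.004222222222
term2 = a^2/(8k) = 0.152^2/(8*0.95) = 0.00304
t = rho*dH*1000/dT * (term1 + term2)
t = 1046*212*1000/34.7 * (0.004222222222 + 0.00304)
t = 46410 s

46410


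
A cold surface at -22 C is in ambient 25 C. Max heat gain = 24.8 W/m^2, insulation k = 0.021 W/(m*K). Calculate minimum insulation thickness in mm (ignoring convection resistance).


dT = 25 - (-22) = 47 K
thickness = k * dT / q_max * 1000
thickness = 0.021 * 47 / 24.8 * 1000
thickness = 39.8 mm

39.8


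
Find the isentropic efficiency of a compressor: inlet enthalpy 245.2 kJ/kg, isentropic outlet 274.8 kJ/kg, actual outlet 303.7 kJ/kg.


dh_ideal = 274.8 - 245.2 = 29.6 kJ/kg
dh_actual = 303.7 - 245.2 = 58.5 kJ/kg
eta_s = dh_ideal / dh_actual = 29.6 / 58.5
eta_s = 0.506

0.506


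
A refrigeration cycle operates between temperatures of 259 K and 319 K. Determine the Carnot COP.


dT = 319 - 259 = 60 K
COP_carnot = T_cold / dT = 259 / 60
COP_carnot = 4.317

4.317


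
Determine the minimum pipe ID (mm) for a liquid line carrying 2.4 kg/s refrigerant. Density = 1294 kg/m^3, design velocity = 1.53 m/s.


A = m_dot / (rho * v) = 2.4 / (1294 * 1.53) = 0.001212231415 m^2
d = sqrt(4*A/pi) * 1000
d = 39.3 mm

39.3


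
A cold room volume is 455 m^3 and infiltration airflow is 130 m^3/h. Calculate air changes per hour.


ACH = flow / volume
ACH = 130 / 455
ACH = 0.286

0.286


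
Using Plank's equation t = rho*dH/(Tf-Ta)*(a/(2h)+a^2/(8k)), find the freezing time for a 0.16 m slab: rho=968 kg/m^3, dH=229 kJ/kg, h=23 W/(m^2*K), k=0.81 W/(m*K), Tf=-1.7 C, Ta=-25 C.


dT = -1.7 - (-25) = 23.3 K
term1 = a/(2h) = 0.16/(2*23) = 0.00347826087
term2 = a^2/(8k) = 0.16^2/(8*0.81) = 0.003950617284
t = rho*dH*1000/dT * (term1 + term2)
t = 968*229*1000/23.3 * (0.00347826087 + 0.003950617284)
t = 70677 s

70677


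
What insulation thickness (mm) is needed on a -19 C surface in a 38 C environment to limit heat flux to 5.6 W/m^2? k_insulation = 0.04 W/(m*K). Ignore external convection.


dT = 38 - (-19) = 57 K
thickness = k * dT / q_max * 1000
thickness = 0.04 * 57 / 5.6 * 1000
thickness = 407.1 mm

407.1


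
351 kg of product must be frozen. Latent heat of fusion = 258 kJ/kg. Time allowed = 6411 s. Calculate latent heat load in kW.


Q_lat = m * h_fg / t
Q_lat = 351 * 258 / 6411
Q_lat = 14.13 kW

14.13


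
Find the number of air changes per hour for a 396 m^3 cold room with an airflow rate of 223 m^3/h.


ACH = flow / volume
ACH = 223 / 396
ACH = 0.563

0.563


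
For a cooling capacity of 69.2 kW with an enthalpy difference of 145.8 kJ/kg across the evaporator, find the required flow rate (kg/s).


m_dot = Q / dh
m_dot = 69.2 / 145.8
m_dot = 0.4746 kg/s

0.4746


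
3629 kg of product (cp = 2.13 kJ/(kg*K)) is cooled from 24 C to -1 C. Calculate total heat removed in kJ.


dT = 24 - (-1) = 25 K
Q = m * cp * dT = 3629 * 2.13 * 25
Q = 193244 kJ

193244


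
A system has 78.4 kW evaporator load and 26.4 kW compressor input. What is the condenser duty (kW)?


Q_cond = Q_evap + W
Q_cond = 78.4 + 26.4
Q_cond = 104.8 kW

104.8


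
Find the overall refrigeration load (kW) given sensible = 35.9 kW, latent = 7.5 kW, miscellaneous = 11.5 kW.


Q_total = Q_s + Q_l + Q_misc
Q_total = 35.9 + 7.5 + 11.5
Q_total = 54.9 kW

54.9


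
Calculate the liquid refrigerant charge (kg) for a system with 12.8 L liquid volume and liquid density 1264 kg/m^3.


Charge = V * rho / 1000
Charge = 12.8 * 1264 / 1000
Charge = 16.18 kg

16.18


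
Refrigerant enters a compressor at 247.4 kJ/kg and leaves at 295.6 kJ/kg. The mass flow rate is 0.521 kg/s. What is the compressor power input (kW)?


dh = 295.6 - 247.4 = 48.2 kJ/kg
W = m_dot * dh = 0.521 * 48.2 = 25.11 kW

25.11


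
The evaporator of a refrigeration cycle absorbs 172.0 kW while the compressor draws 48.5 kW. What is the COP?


COP = Q_evap / W
COP = 172.0 / 48.5
COP = 3.546

3.546


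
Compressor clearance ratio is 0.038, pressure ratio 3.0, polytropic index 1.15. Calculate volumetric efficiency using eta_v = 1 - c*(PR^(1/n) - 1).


PR^(1/n) = 3.0^(1/1.15) = 2.59948938
eta_v = 1 - 0.038 * (2.59948938 - 1)
eta_v = 0.9392

0.9392


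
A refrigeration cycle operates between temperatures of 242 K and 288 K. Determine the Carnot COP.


dT = 288 - 242 = 46 K
COP_carnot = T_cold / dT = 242 / 46
COP_carnot = 5.261

5.261


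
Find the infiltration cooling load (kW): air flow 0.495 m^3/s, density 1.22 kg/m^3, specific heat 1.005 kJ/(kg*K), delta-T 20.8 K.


Q = V_dot * rho * cp * dT
Q = 0.495 * 1.22 * 1.005 * 20.8
Q = 12.624 kW

12.624


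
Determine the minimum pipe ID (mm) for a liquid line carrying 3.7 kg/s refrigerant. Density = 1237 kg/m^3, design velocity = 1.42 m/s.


A = m_dot / (rho * v) = 3.7 / (1237 * 1.42) = 0.002106413745 m^2
d = sqrt(4*A/pi) * 1000
d = 51.8 mm

51.8


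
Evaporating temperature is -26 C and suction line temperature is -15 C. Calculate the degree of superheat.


Superheat = T_suction - T_evap
Superheat = -15 - (-26)
Superheat = 11 K

11


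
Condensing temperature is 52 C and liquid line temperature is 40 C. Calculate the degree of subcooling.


Subcooling = T_cond - T_liquid
Subcooling = 52 - 40
Subcooling = 12 K

12


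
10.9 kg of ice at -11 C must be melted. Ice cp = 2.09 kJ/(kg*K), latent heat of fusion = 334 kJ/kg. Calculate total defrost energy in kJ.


Sensible heat = cp * dT = 2.09 * 11 = 22.99 kJ/kg
Total per kg = 22.99 + 334 = 356.99 kJ/kg
Q = m * total = 10.9 * 356.99
Q = 3891.2 kJ

3891.2


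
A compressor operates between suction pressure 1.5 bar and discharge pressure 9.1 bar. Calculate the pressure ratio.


PR = P_high / P_low
PR = 9.1 / 1.5
PR = 6.067

6.067


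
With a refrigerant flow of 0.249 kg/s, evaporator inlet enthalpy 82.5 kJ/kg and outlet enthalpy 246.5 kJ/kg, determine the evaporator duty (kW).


dh = 246.5 - 82.5 = 164.0 kJ/kg
Q_evap = m_dot * dh = 0.249 * 164.0
Q_evap = 40.84 kW

40.84


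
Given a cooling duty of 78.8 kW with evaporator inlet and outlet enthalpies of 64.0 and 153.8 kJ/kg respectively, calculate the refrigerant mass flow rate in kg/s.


dh = 153.8 - 64.0 = 89.8 kJ/kg
m_dot = Q / dh = 78.8 / 89.8 = 0.8775 kg/s

0.8775


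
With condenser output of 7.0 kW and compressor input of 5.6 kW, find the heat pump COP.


COP_hp = Q_cond / W
COP_hp = 7.0 / 5.6
COP_hp = 1.25

1.25


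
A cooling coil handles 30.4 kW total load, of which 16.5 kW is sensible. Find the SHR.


SHR = Q_sensible / Q_total
SHR = 16.5 / 30.4
SHR = 0.543

0.543


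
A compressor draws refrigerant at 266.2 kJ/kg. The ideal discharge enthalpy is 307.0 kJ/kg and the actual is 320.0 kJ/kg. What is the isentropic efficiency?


dh_ideal = 307.0 - 266.2 = 40.8 kJ/kg
dh_actual = 320.0 - 266.2 = 53.8 kJ/kg
eta_s = dh_ideal / dh_actual = 40.8 / 53.8
eta_s = 0.7584

0.7584


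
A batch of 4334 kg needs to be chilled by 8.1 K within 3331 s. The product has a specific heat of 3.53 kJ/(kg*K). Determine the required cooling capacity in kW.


Q = m * cp * dT / t
Q = 4334 * 3.53 * 8.1 / 3331
Q = 37.203 kW

37.203


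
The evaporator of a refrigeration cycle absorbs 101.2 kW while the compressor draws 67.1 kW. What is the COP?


COP = Q_evap / W
COP = 101.2 / 67.1
COP = 1.508

1.508


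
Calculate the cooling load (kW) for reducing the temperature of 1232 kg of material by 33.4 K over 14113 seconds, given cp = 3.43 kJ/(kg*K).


Q = m * cp * dT / t
Q = 1232 * 3.43 * 33.4 / 14113
Q = 10.001 kW

10.001


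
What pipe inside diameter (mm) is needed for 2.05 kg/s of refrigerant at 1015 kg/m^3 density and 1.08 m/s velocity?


A = m_dot / (rho * v) = 2.05 / (1015 * 1.08) = 0.001870096698 m^2
d = sqrt(4*A/pi) * 1000
d = 48.8 mm

48.8


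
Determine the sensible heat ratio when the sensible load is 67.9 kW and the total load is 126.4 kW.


SHR = Q_sensible / Q_total
SHR = 67.9 / 126.4
SHR = 0.537

0.537


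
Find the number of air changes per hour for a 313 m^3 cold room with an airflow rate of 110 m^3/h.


ACH = flow / volume
ACH = 110 / 313
ACH = 0.351

0.351


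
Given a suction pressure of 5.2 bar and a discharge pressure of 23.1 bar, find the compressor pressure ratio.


PR = P_high / P_low
PR = 23.1 / 5.2
PR = 4.442

4.442


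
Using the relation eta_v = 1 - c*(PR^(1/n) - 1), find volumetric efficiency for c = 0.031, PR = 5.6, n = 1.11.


PR^(1/n) = 5.6^(1/1.11) = 4.72110074
eta_v = 1 - 0.031 * (4.72110074 - 1)
eta_v = 0.8846

0.8846


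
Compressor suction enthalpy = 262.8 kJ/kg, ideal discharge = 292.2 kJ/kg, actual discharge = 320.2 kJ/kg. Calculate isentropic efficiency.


dh_ideal = 292.2 - 262.8 = 29.4 kJ/kg
dh_actual = 320.2 - 262.8 = 57.4 kJ/kg
eta_s = dh_ideal / dh_actual = 29.4 / 57.4
eta_s = 0.5122

0.5122


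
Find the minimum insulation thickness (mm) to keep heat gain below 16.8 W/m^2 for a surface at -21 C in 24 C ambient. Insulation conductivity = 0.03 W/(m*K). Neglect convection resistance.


dT = 24 - (-21) = 45 K
thickness = k * dT / q_max * 1000
thickness = 0.03 * 45 / 16.8 * 1000
thickness = 80.4 mm

80.4


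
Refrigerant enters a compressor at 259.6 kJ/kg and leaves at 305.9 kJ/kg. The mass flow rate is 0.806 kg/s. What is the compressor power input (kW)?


dh = 305.9 - 259.6 = 46.3 kJ/kg
W = m_dot * dh = 0.806 * 46.3 = 37.32 kW

37.32


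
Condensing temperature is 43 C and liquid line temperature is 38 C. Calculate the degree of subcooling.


Subcooling = T_cond - T_liquid
Subcooling = 43 - 38
Subcooling = 5 K

5


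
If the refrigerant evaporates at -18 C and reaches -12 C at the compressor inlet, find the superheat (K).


Superheat = T_suction - T_evap
Superheat = -12 - (-18)
Superheat = 6 K

6


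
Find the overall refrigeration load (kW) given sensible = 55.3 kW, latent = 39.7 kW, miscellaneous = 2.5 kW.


Q_total = Q_s + Q_l + Q_misc
Q_total = 55.3 + 39.7 + 2.5
Q_total = 97.5 kW

97.5


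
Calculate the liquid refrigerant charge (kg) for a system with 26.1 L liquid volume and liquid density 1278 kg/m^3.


Charge = V * rho / 1000
Charge = 26.1 * 1278 / 1000
Charge = 33.36 kg

33.36


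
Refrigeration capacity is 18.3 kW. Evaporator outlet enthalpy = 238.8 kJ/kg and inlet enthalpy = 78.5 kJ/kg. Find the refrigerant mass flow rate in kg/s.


dh = 238.8 - 78.5 = 160.3 kJ/kg
m_dot = Q / dh = 18.3 / 160.3 = 0.1142 kg/s

0.1142


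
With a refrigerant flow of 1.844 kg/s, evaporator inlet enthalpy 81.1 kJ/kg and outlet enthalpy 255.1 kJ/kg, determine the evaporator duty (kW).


dh = 255.1 - 81.1 = 174.0 kJ/kg
Q_evap = m_dot * dh = 1.844 * 174.0
Q_evap = 320.86 kW

320.86


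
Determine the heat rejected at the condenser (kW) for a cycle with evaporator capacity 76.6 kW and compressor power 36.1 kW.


Q_cond = Q_evap + W
Q_cond = 76.6 + 36.1
Q_cond = 112.7 kW

112.7


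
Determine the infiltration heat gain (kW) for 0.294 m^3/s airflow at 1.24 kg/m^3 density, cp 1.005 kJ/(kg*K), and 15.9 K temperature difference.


Q = V_dot * rho * cp * dT
Q = 0.294 * 1.24 * 1.005 * 15.9
Q = 5.825 kW

5.825


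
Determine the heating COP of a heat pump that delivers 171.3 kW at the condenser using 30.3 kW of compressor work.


COP_hp = Q_cond / W
COP_hp = 171.3 / 30.3
COP_hp = 5.653

5.653


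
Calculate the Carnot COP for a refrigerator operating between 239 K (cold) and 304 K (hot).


dT = 304 - 239 = 65 K
COP_carnot = T_cold / dT = 239 / 65
COP_carnot = 3.677

3.677


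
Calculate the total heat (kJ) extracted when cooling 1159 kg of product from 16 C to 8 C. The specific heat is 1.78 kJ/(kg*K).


dT = 16 - (8) = 8 K
Q = m * cp * dT = 1159 * 1.78 * 8
Q = 16504 kJ

16504


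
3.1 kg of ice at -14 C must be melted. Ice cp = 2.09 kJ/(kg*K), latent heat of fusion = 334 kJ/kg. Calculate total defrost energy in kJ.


Sensible heat = cp * dT = 2.09 * 14 = 29.26 kJ/kg
Total per kg = 29.26 + 334 = 363.26 kJ/kg
Q = m * total = 3.1 * 363.26
Q = 1126.1 kJ

1126.1


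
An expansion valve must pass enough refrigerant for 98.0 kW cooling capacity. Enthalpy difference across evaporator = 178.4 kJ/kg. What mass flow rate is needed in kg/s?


m_dot = Q / dh
m_dot = 98.0 / 178.4
m_dot = 0.5493 kg/s

0.5493


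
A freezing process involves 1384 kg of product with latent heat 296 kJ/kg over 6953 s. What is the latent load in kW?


Q_lat = m * h_fg / t
Q_lat = 1384 * 296 / 6953
Q_lat = 58.92 kW

58.92


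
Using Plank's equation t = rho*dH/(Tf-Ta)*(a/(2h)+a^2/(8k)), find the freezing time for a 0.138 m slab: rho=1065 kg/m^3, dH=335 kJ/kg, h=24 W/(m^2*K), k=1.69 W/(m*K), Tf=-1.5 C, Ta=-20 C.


dT = -1.5 - (-20) = 18.5 K
term1 = a/(2h) = 0.138/(2*24) = 0.002875
term2 = a^2/(8k) = 0.138^2/(8*1.69) = 0.001408579882
t = rho*dH*1000/dT * (term1 + term2)
t = 1065*335*1000/18.5 * (0.002875 + 0.001408579882)
t = 82609 s

82609


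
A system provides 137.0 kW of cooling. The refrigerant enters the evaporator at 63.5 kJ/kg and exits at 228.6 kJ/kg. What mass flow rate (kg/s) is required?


dh = 228.6 - 63.5 = 165.1 kJ/kg
m_dot = Q / dh = 137.0 / 165.1 = 0.8298 kg/s

0.8298


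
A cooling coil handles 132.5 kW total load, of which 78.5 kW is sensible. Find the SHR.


SHR = Q_sensible / Q_total
SHR = 78.5 / 132.5
SHR = 0.592

0.592


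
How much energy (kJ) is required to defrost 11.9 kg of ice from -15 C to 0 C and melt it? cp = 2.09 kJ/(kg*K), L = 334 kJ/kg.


Sensible heat = cp * dT = 2.09 * 15 = 31.35 kJ/kg
Total per kg = 31.35 + 334 = 365.35 kJ/kg
Q = m * total = 11.9 * 365.35
Q = 4347.7 kJ

4347.7


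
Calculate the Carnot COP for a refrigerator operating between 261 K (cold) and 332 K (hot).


dT = 332 - 261 = 71 K
COP_carnot = T_cold / dT = 261 / 71
COP_carnot = 3.676

3.676


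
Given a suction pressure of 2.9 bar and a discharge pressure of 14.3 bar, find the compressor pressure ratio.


PR = P_high / P_low
PR = 14.3 / 2.9
PR = 4.931

4.931


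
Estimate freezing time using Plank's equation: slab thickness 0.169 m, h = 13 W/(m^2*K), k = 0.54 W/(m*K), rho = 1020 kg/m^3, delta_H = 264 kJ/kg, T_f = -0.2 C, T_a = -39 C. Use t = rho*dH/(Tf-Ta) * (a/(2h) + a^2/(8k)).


dT = -0.2 - (-39) = 38.8 K
term1 = a/(2h) = 0.169/(2*13) = 0.0065
term2 = a^2/(8k) = 0.169^2/(8*0.54) = 0.006611342593
t = rho*dH*1000/dT * (term1 + term2)
t = 1020*264*1000/38.8 * (0.0065 + 0.006611342593)
t = 90995 s

90995


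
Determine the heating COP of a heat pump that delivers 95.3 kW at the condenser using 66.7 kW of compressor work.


COP_hp = Q_cond / W
COP_hp = 95.3 / 66.7
COP_hp = 1.429

1.429


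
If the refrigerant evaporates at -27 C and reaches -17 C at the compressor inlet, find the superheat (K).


Superheat = T_suction - T_evap
Superheat = -17 - (-27)
Superheat = 10 K

10


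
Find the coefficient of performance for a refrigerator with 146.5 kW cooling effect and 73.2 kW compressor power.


COP = Q_evap / W
COP = 146.5 / 73.2
COP = 2.001

2.001


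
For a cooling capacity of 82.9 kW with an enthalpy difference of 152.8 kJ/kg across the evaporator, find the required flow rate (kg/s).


m_dot = Q / dh
m_dot = 82.9 / 152.8
m_dot = 0.5425 kg/s

0.5425


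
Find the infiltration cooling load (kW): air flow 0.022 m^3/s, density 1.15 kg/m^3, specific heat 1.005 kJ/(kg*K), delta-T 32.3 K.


Q = V_dot * rho * cp * dT
Q = 0.022 * 1.15 * 1.005 * 32.3
Q = 0.821 kW

0.821


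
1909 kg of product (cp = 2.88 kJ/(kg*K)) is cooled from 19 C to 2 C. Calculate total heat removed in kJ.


dT = 19 - (2) = 17 K
Q = m * cp * dT = 1909 * 2.88 * 17
Q = 93465 kJ

93465


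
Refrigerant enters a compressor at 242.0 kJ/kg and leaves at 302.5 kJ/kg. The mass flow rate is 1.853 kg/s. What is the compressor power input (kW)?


dh = 302.5 - 242.0 = 60.5 kJ/kg
W = m_dot * dh = 1.853 * 60.5 = 112.11 kW

112.11


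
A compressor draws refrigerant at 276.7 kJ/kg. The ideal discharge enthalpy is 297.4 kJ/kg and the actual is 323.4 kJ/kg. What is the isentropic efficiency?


dh_ideal = 297.4 - 276.7 = 20.7 kJ/kg
dh_actual = 323.4 - 276.7 = 46.7 kJ/kg
eta_s = dh_ideal / dh_actual = 20.7 / 46.7
eta_s = 0.4433

0.4433


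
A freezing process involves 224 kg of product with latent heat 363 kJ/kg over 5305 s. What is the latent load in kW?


Q_lat = m * h_fg / t
Q_lat = 224 * 363 / 5305
Q_lat = 15.33 kW

15.33


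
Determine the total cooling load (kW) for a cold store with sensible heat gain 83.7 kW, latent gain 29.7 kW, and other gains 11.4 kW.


Q_total = Q_s + Q_l + Q_misc
Q_total = 83.7 + 29.7 + 11.4
Q_total = 124.8 kW

124.8


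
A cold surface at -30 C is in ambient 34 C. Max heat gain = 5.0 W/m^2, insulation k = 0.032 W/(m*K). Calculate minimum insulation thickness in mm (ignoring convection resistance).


dT = 34 - (-30) = 64 K
thickness = k * dT / q_max * 1000
thickness = 0.032 * 64 / 5.0 * 1000
thickness = 409.6 mm

409.6


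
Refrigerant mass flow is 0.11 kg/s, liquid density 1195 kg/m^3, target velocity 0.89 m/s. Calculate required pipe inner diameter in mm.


A = m_dot / (rho * v) = 0.11 / (1195 * 0.89) = 0.0001034272014 m^2
d = sqrt(4*A/pi) * 1000
d = 11.5 mm

11.5


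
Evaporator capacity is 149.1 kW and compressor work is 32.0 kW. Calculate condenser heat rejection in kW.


Q_cond = Q_evap + W
Q_cond = 149.1 + 32.0
Q_cond = 181.1 kW

181.1


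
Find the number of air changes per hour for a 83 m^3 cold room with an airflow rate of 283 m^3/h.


ACH = flow / volume
ACH = 283 / 83
ACH = 3.41

3.41


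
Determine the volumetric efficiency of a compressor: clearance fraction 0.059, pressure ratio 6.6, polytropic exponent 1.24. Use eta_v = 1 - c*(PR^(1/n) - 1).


PR^(1/n) = 6.6^(1/1.24) = 4.58060169
eta_v = 1 - 0.059 * (4.58060169 - 1)
eta_v = 0.7887

0.7887


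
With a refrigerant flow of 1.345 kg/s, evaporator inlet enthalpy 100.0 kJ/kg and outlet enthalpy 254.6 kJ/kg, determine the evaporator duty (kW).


dh = 254.6 - 100.0 = 154.6 kJ/kg
Q_evap = m_dot * dh = 1.345 * 154.6
Q_evap = 207.94 kW

207.94


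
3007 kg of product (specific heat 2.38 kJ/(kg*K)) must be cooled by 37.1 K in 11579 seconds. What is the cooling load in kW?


Q = m * cp * dT / t
Q = 3007 * 2.38 * 37.1 / 11579
Q = 22.93 kW

22.93


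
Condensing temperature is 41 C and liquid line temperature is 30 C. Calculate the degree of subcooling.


Subcooling = T_cond - T_liquid
Subcooling = 41 - 30
Subcooling = 11 K

11


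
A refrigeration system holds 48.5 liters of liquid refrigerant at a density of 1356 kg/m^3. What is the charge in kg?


Charge = V * rho / 1000
Charge = 48.5 * 1356 / 1000
Charge = 65.77 kg

65.77


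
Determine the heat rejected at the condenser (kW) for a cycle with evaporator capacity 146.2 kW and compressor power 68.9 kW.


Q_cond = Q_evap + W
Q_cond = 146.2 + 68.9
Q_cond = 215.1 kW

215.1


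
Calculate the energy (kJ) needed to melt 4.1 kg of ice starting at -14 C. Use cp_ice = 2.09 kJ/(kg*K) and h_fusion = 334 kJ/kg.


Sensible heat = cp * dT = 2.09 * 14 = 29.26 kJ/kg
Total per kg = 29.26 + 334 = 363.26 kJ/kg
Q = m * total = 4.1 * 363.26
Q = 1489.4 kJ

1489.4


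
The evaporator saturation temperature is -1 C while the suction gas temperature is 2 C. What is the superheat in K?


Superheat = T_suction - T_evap
Superheat = 2 - (-1)
Superheat = 3 K

3


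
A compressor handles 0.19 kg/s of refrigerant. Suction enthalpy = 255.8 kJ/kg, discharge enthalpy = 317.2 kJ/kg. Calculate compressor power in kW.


dh = 317.2 - 255.8 = 61.4 kJ/kg
W = m_dot * dh = 0.19 * 61.4 = 11.67 kW

11.67


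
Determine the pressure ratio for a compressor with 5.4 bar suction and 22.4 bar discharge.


PR = P_high / P_low
PR = 22.4 / 5.4
PR = 4.148

4.148


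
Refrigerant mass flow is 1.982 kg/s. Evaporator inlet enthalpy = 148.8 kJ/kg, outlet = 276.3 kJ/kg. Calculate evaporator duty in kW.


dh = 276.3 - 148.8 = 127.5 kJ/kg
Q_evap = m_dot * dh = 1.982 * 127.5
Q_evap = 252.71 kW

252.71


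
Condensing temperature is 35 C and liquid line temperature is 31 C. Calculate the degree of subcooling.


Subcooling = T_cond - T_liquid
Subcooling = 35 - 31
Subcooling = 4 K

4


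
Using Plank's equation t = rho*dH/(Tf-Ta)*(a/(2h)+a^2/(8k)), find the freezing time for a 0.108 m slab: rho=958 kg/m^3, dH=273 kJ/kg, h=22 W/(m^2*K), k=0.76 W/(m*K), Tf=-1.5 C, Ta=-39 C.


dT = -1.5 - (-39) = 37.5 K
term1 = a/(2h) = 0.108/(2*22) = 0.002454545455
term2 = a^2/(8k) = 0.108^2/(8*0.76) = 0.001918421053
t = rho*dH*1000/dT * (term1 + term2)
t = 958*273*1000/37.5 * (0.002454545455 + 0.001918421053)
t = 30498 s

30498


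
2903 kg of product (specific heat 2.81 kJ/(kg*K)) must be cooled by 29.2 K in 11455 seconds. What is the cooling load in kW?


Q = m * cp * dT / t
Q = 2903 * 2.81 * 29.2 / 11455
Q = 20.794 kW

20.794


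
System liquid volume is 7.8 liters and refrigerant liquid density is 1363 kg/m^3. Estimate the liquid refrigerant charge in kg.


Charge = V * rho / 1000
Charge = 7.8 * 1363 / 1000
Charge = 10.63 kg

10.63


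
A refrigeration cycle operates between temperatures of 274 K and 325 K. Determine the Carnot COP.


dT = 325 - 274 = 51 K
COP_carnot = T_cold / dT = 274 / 51
COP_carnot = 5.373

5.373


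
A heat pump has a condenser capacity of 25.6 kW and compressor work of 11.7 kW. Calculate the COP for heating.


COP_hp = Q_cond / W
COP_hp = 25.6 / 11.7
COP_hp = 2.188

2.188


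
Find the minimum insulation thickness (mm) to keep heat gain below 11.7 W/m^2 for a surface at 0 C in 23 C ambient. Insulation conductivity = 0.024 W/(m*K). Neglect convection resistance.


dT = 23 - (0) = 23 K
thickness = k * dT / q_max * 1000
thickness = 0.024 * 23 / 11.7 * 1000
thickness = 47.2 mm

47.2


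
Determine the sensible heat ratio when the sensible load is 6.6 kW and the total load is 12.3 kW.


SHR = Q_sensible / Q_total
SHR = 6.6 / 12.3
SHR = 0.537

0.537


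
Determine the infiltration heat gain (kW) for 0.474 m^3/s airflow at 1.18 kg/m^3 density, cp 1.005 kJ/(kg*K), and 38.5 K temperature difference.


Q = V_dot * rho * cp * dT
Q = 0.474 * 1.18 * 1.005 * 38.5
Q = 21.641 kW

21.641


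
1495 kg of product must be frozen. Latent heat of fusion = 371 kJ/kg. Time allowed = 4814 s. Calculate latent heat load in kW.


Q_lat = m * h_fg / t
Q_lat = 1495 * 371 / 4814
Q_lat = 115.21 kW

115.21


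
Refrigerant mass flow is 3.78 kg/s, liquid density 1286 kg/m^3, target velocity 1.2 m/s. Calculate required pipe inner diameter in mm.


A = m_dot / (rho * v) = 3.78 / (1286 * 1.2) = 0.002449455677 m^2
d = sqrt(4*A/pi) * 1000
d = 55.8 mm

55.8


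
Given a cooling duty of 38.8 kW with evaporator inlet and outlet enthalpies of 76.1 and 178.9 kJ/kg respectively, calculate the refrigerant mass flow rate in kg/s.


dh = 178.9 - 76.1 = 102.8 kJ/kg
m_dot = Q / dh = 38.8 / 102.8 = 0.3774 kg/s

0.3774


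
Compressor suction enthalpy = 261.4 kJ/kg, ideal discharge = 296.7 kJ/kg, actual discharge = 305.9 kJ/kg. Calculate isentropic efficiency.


dh_ideal = 296.7 - 261.4 = 35.3 kJ/kg
dh_actual = 305.9 - 261.4 = 44.5 kJ/kg
eta_s = dh_ideal / dh_actual = 35.3 / 44.5
eta_s = 0.7933

0.7933


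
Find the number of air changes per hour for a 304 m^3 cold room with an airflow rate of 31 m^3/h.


ACH = flow / volume
ACH = 31 / 304
ACH = 0.102

0.102


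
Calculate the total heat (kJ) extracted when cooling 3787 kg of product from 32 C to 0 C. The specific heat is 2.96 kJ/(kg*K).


dT = 32 - (0) = 32 K
Q = m * cp * dT = 3787 * 2.96 * 32
Q = 358705 kJ

358705


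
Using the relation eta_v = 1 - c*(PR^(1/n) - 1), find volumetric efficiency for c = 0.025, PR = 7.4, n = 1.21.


PR^(1/n) = 7.4^(1/1.21) = 5.22845437
eta_v = 1 - 0.025 * (5.22845437 - 1)
eta_v = 0.8943

0.8943


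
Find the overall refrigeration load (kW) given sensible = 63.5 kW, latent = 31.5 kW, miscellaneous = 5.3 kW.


Q_total = Q_s + Q_l + Q_misc
Q_total = 63.5 + 31.5 + 5.3
Q_total = 100.3 kW

100.3


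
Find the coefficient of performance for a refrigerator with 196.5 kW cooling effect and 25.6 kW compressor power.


COP = Q_evap / W
COP = 196.5 / 25.6
COP = 7.676

7.676


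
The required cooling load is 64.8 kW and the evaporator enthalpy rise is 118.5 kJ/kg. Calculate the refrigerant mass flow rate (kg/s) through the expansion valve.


m_dot = Q / dh
m_dot = 64.8 / 118.5
m_dot = 0.5468 kg/s

0.5468


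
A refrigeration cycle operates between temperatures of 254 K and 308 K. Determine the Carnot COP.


dT = 308 - 254 = 54 K
COP_carnot = T_cold / dT = 254 / 54
COP_carnot = 4.704

4.704


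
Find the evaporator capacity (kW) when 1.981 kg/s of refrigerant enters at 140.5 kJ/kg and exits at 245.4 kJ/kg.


dh = 245.4 - 140.5 = 104.9 kJ/kg
Q_evap = m_dot * dh = 1.981 * 104.9
Q_evap = 207.81 kW

207.81


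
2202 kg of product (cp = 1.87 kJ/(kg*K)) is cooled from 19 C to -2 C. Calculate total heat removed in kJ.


dT = 19 - (-2) = 21 K
Q = m * cp * dT = 2202 * 1.87 * 21
Q = 86473 kJ

86473


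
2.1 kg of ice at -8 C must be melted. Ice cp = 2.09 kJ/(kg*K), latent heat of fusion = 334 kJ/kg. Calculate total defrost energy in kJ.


Sensible heat = cp * dT = 2.09 * 8 = 16.72 kJ/kg
Total per kg = 16.72 + 334 = 350.72 kJ/kg
Q = m * total = 2.1 * 350.72
Q = 736.5 kJ

736.5


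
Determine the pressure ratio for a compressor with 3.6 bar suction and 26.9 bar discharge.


PR = P_high / P_low
PR = 26.9 / 3.6
PR = 7.472

7.472


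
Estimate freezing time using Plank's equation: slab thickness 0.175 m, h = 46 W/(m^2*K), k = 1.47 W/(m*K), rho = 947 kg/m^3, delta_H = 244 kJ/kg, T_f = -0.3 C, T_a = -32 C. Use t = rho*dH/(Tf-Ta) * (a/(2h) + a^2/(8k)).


dT = -0.3 - (-32) = 31.7 K
term1 = a/(2h) = 0.175/(2*46) = 0.001902173913
term2 = a^2/(8k) = 0.175^2/(8*1.47) = 0.002604166667
t = rho*dH*1000/dT * (term1 + term2)
t = 947*244*1000/31.7 * (0.001902173913 + 0.002604166667)
t = 32848 s

32848


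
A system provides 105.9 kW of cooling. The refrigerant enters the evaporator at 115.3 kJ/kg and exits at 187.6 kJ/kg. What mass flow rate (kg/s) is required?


dh = 187.6 - 115.3 = 72.3 kJ/kg
m_dot = Q / dh = 105.9 / 72.3 = 1.4647 kg/s

1.4647


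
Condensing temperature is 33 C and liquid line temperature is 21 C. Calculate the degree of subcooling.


Subcooling = T_cond - T_liquid
Subcooling = 33 - 21
Subcooling = 12 K

12


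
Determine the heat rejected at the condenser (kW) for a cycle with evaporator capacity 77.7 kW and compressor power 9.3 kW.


Q_cond = Q_evap + W
Q_cond = 77.7 + 9.3
Q_cond = 87.0 kW

87.0


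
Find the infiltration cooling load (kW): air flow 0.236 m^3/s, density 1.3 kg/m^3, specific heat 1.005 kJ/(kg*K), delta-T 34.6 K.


Q = V_dot * rho * cp * dT
Q = 0.236 * 1.3 * 1.005 * 34.6
Q = 10.668 kW

10.668


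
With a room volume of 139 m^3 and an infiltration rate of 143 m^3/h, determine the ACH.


ACH = flow / volume
ACH = 143 / 139
ACH = 1.029

1.029


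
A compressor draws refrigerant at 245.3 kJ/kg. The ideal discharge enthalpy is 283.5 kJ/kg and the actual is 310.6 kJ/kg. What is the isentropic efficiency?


dh_ideal = 283.5 - 245.3 = 38.2 kJ/kg
dh_actual = 310.6 - 245.3 = 65.3 kJ/kg
eta_s = dh_ideal / dh_actual = 38.2 / 65.3
eta_s = 0.585

0.585


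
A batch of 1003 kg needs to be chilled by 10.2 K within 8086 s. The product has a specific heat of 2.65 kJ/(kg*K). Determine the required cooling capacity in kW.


Q = m * cp * dT / t
Q = 1003 * 2.65 * 10.2 / 8086
Q = 3.353 kW

3.353


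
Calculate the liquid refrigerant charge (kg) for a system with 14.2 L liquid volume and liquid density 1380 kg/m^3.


Charge = V * rho / 1000
Charge = 14.2 * 1380 / 1000
Charge = 19.6 kg

19.6


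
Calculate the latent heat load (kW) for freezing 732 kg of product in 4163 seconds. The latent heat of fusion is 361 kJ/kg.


Q_lat = m * h_fg / t
Q_lat = 732 * 361 / 4163
Q_lat = 63.48 kW

63.48


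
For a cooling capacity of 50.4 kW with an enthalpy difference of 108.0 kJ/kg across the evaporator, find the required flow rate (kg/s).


m_dot = Q / dh
m_dot = 50.4 / 108.0
m_dot = 0.4667 kg/s

0.4667


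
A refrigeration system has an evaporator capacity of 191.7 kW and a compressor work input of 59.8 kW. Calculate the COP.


COP = Q_evap / W
COP = 191.7 / 59.8
COP = 3.206

3.206


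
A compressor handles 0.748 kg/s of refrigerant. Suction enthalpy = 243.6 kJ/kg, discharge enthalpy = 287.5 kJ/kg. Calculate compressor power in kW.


dh = 287.5 - 243.6 = 43.9 kJ/kg
W = m_dot * dh = 0.748 * 43.9 = 32.84 kW

32.84


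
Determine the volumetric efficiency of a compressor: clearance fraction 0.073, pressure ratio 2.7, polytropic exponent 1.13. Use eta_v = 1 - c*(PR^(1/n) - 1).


PR^(1/n) = 2.7^(1/1.13) = 2.40845116
eta_v = 1 - 0.073 * (2.40845116 - 1)
eta_v = 0.8972

0.8972


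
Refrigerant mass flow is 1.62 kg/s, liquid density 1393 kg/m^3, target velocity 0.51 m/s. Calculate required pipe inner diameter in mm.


A = m_dot / (rho * v) = 1.62 / (1393 * 0.51) = 0.002280309109 m^2
d = sqrt(4*A/pi) * 1000
d = 53.9 mm

53.9


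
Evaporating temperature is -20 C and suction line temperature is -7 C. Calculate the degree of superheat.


Superheat = T_suction - T_evap
Superheat = -7 - (-20)
Superheat = 13 K

13


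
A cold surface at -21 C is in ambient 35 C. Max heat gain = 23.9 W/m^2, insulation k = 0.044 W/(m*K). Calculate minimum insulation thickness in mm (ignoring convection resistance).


dT = 35 - (-21) = 56 K
thickness = k * dT / q_max * 1000
thickness = 0.044 * 56 / 23.9 * 1000
thickness = 103.1 mm

103.1


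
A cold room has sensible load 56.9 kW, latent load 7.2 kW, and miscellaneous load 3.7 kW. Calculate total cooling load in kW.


Q_total = Q_s + Q_l + Q_misc
Q_total = 56.9 + 7.2 + 3.7
Q_total = 67.8 kW

67.8


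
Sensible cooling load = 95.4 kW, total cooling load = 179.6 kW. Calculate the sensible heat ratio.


SHR = Q_sensible / Q_total
SHR = 95.4 / 179.6
SHR = 0.531

0.531


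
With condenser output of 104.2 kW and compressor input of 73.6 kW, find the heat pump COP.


COP_hp = Q_cond / W
COP_hp = 104.2 / 73.6
COP_hp = 1.416

1.416


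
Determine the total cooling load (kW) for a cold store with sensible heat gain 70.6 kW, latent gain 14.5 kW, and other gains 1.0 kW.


Q_total = Q_s + Q_l + Q_misc
Q_total = 70.6 + 14.5 + 1.0
Q_total = 86.1 kW

86.1


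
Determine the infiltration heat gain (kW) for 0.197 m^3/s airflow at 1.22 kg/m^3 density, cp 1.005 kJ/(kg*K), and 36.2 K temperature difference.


Q = V_dot * rho * cp * dT
Q = 0.197 * 1.22 * 1.005 * 36.2
Q = 8.744 kW

8.744


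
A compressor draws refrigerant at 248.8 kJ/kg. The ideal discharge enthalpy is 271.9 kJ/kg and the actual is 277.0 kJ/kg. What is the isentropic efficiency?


dh_ideal = 271.9 - 248.8 = 23.1 kJ/kg
dh_actual = 277.0 - 248.8 = 28.2 kJ/kg
eta_s = dh_ideal / dh_actual = 23.1 / 28.2
eta_s = 0.8191

0.8191


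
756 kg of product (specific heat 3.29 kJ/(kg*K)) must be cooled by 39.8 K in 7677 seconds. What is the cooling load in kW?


Q = m * cp * dT / t
Q = 756 * 3.29 * 39.8 / 7677
Q = 12.895 kW

12.895


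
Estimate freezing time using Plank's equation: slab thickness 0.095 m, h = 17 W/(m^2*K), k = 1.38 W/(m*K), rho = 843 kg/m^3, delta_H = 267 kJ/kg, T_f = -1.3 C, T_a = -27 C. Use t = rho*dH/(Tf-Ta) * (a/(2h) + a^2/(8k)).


dT = -1.3 - (-27) = 25.7 K
term1 = a/(2h) = 0.095/(2*17) = 0.002794117647
term2 = a^2/(8k) = 0.095^2/(8*1.38) = 0.0008174818841
t = rho*dH*1000/dT * (term1 + term2)
t = 843*267*1000/25.7 * (0.002794117647 + 0.0008174818841)
t = 31630 s

31630


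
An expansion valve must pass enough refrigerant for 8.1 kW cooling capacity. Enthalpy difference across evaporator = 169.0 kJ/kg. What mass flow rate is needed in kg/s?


m_dot = Q / dh
m_dot = 8.1 / 169.0
m_dot = 0.0479 kg/s

0.0479


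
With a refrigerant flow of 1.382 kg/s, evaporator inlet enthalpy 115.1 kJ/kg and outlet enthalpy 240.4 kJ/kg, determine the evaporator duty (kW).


dh = 240.4 - 115.1 = 125.3 kJ/kg
Q_evap = m_dot * dh = 1.382 * 125.3
Q_evap = 173.16 kW

173.16


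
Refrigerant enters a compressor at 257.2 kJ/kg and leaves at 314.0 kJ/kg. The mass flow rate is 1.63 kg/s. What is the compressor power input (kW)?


dh = 314.0 - 257.2 = 56.8 kJ/kg
W = m_dot * dh = 1.63 * 56.8 = 92.58 kW

92.58


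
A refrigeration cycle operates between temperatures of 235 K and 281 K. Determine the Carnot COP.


dT = 281 - 235 = 46 K
COP_carnot = T_cold / dT = 235 / 46
COP_carnot = 5.109

5.109


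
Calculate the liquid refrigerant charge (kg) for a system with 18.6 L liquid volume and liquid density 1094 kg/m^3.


Charge = V * rho / 1000
Charge = 18.6 * 1094 / 1000
Charge = 20.35 kg

20.35


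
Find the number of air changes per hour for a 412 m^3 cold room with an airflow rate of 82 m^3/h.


ACH = flow / volume
ACH = 82 / 412
ACH = 0.199

0.199


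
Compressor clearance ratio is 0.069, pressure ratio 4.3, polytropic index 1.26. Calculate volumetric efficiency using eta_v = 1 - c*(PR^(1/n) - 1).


PR^(1/n) = 4.3^(1/1.26) = 3.18238517
eta_v = 1 - 0.069 * (3.18238517 - 1)
eta_v = 0.8494

0.8494


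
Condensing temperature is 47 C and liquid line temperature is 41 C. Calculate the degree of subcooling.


Subcooling = T_cond - T_liquid
Subcooling = 47 - 41
Subcooling = 6 K

6


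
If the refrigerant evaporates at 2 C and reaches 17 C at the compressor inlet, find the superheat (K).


Superheat = T_suction - T_evap
Superheat = 17 - (2)
Superheat = 15 K

15


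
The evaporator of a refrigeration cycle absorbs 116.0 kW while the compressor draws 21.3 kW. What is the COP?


COP = Q_evap / W
COP = 116.0 / 21.3
COP = 5.446

5.446


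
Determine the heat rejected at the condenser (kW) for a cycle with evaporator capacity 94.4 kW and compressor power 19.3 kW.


Q_cond = Q_evap + W
Q_cond = 94.4 + 19.3
Q_cond = 113.7 kW

113.7


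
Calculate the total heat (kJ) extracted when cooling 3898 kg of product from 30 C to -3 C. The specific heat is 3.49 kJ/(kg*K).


dT = 30 - (-3) = 33 K
Q = m * cp * dT = 3898 * 3.49 * 33
Q = 448933 kJ

448933


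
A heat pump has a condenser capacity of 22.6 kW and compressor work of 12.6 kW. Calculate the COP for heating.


COP_hp = Q_cond / W
COP_hp = 22.6 / 12.6
COP_hp = 1.794

1.794


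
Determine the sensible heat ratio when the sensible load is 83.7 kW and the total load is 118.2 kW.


SHR = Q_sensible / Q_total
SHR = 83.7 / 118.2
SHR = 0.708

0.708
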